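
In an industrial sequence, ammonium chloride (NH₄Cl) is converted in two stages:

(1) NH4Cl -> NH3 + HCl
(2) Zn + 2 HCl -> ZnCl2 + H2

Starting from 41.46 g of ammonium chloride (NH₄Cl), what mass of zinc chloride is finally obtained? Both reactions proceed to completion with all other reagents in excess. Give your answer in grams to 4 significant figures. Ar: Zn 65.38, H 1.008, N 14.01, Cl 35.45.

M(NH4Cl) = 14.01 + 4(1.008) + 35.45 = 53.492 g/mol.
M(ZnCl2) = 65.38 + 2(35.45) = 136.28 g/mol.
n(NH4Cl) = 41.460 / 53.492 = 0.77507 mol.
Step 1 gives a 1:1 ratio of NH4Cl to HCl, so n(HCl) = 0.77507 mol.
In step 2 the HCl:ZnCl2 ratio is 2:1, so n(ZnCl2) = 0.38753 mol.
Mass of ZnCl2 = 0.38753 × 136.28 = 52.813 g.

52.81 g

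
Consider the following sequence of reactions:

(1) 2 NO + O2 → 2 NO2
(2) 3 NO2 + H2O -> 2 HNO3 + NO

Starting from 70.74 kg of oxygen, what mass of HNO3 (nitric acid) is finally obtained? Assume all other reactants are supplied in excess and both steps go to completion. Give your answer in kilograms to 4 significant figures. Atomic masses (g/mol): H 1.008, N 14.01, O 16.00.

M(O2) = 2(16.00) = 32.00 g/mol.
M(HNO3) = 1.008 + 14.01 + 3(16.00) = 63.018 g/mol.
70.74 kg = 70740 g.
n(O2) = 70740 / 32.00 = 2210.6 mol.
Step 1 gives a 1:2 ratio of O2 to NO2, so n(NO2) = 4421.2 mol.
In step 2 the NO2:HNO3 ratio is 3:2, so n(HNO3) = 2947.5 mol.
Mass of HNO3 = 2947.5 × 63.018 = 185750 g = 185.7 kg.

185.7 kg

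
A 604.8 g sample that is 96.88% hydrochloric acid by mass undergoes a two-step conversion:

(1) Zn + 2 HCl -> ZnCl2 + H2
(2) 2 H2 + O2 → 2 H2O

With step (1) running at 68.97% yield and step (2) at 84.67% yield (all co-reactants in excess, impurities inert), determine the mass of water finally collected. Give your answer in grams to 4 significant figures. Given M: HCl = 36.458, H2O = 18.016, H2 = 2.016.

84.54 g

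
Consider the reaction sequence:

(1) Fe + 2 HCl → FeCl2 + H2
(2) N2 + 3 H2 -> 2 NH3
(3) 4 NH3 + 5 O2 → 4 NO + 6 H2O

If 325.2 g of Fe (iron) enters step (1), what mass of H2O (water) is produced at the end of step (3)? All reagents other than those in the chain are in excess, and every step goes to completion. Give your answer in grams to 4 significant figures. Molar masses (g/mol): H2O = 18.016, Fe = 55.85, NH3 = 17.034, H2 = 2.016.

n(Fe) = 325.2 / 55.85 = 5.8227 mol.
Reaction (1): Fe→H2 ratio 1:1 ⇒ n(H2) = 5.8227 mol.
Reaction (2): H2→NH3 ratio 3:2 ⇒ n(NH3) = 3.8818 mol.
Reaction (3): NH3→H2O ratio 4:6 ⇒ n(H2O) = 5.8227 mol.
Mass of H2O = 5.8227 × 18.016 = 104.90 g.

104.9 g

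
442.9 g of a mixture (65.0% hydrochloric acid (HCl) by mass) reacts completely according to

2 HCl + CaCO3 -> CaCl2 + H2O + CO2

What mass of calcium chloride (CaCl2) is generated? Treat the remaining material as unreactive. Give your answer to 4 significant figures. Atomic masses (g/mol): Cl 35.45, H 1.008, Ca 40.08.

Mass of pure HCl = 442.9 g × 0.650 = 287.88 g.
M(HCl) = 1.008 + 35.45 = 36.458 g/mol.
M(CaCl2) = 40.08 + 2(35.45) = 110.98 g/mol.
n(HCl) = 287.88 g / 36.458 g/mol = 7.8963 mol.
From the equation the HCl:CaCl2 mole ratio is 2:1, so n(CaCl2) = 7.8963 × 1/2 = 3.9482 mol.
Mass of CaCl2 = 3.9482 mol × 110.98 g/mol = 438.17 g.

438.2 g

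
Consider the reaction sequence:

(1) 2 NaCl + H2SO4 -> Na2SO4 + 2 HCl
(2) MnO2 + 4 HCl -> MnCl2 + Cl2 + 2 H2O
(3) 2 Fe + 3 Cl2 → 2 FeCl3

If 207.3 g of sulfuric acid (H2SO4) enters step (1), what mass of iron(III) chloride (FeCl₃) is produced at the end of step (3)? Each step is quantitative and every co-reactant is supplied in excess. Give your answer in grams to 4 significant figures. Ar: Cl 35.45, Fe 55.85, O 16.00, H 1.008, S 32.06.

114.3 g

M(H2SO4) = 2(1.008) + 32.06 + 4(16.00) = 98.076 g/mol.
M(FeCl3) = 55.85 + 3(35.45) = 162.20 g/mol.
n(H2SO4) = 207.3 / 98.076 = 2.1137 mol.
Reaction (1): H2SO4→HCl ratio 1:2 ⇒ n(HCl) = 4.2273 mol.
Reaction (2): HCl→Cl2 ratio 4:1 ⇒ n(Cl2) = 1.0568 mol.
Reaction (3): Cl2→FeCl3 ratio 3:2 ⇒ n(FeCl3) = 0.70456 mol.
Mass of FeCl3 = 0.70456 × 162.20 = 114.28 g.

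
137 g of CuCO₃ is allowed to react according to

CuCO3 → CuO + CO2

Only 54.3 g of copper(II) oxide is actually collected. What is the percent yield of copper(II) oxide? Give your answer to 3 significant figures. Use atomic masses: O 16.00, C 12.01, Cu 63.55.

M(CuCO3) = 63.55 + 12.01 + 3(16.00) = 123.56 g/mol.
M(CuO) = 63.55 + 16.00 = 79.55 g/mol.
n(CuCO3) = 137.0 g / 123.56 g/mol = 1.109 mol.
From the equation the CuCO3:CuO mole ratio is 1:1, so n(CuO) = 1.109 × 1/1 = 1.109 mol.
Mass of CuO = 1.109 mol × 79.55 g/mol = 88.20 g.
This is the theoretical yield. Percent yield = 54.3 g / 88.20 g × 100% = 61.56%.

61.6 %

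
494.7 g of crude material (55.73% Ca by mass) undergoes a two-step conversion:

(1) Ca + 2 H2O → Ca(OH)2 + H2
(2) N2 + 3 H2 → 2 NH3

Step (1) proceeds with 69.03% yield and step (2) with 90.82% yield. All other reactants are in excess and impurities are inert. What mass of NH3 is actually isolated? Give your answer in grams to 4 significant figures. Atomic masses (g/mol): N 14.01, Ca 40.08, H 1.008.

48.97 g

Pure Ca = 494.7 × 0.5573 = 275.70 g.
M(Ca) = 40.08 g/mol.
M(NH3) = 14.01 + 3(1.008) = 17.034 g/mol.
n(Ca) = 275.70 / 40.08 = 6.8787 mol.
Step 1 (Ca:H2 = 1:1): theoretical n(H2) = 6.8787 mol; at 69.03% yield, n(H2) = 4.7483 mol.
Step 2 (H2:NH3 = 3:2): theoretical n(NH3) = 3.1656 mol, so theoretical mass = 3.1656 × 17.034 = 53.922 g.
At 90.82% yield, actual mass of NH3 = 53.922 × 0.9082 = 48.972 g.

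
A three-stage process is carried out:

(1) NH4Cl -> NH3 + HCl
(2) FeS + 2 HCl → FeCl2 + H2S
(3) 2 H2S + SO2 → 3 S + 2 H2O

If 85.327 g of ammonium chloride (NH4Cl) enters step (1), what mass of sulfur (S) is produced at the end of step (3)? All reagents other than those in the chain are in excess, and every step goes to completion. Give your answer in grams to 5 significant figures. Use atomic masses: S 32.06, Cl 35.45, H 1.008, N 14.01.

M(NH4Cl) = 14.01 + 4(1.008) + 35.45 = 53.492 g/mol.
M(S) = 32.06 g/mol.
n(NH4Cl) = 85.327 / 53.492 = 1.59514 mol.
Reaction (1): NH4Cl→HCl ratio 1:1 ⇒ n(HCl) = 1.59514 mol.
Reaction (2): HCl→H2S ratio 2:1 ⇒ n(H2S) = 0.797568 mol.
Reaction (3): H2S→S ratio 2:3 ⇒ n(S) = 1.19635 mol.
Mass of S = 1.19635 × 32.06 = 38.3550 g.

38.355 g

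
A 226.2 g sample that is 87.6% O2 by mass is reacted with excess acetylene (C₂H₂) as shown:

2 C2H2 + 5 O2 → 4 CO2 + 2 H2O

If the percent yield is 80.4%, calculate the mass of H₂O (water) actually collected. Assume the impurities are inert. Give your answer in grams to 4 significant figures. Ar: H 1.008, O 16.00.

35.88 g

Pure O2 available = 226.2 g × 0.876 = 198.15 g.
M(O2) = 2(16.00) = 32.00 g/mol.
M(H2O) = 2(1.008) + 16.00 = 18.016 g/mol.
n(O2) = 198.15 g / 32.00 g/mol = 6.1922 mol.
From the equation the O2:H2O mole ratio is 5:2, so n(H2O) = 6.1922 × 2/5 = 2.4769 mol.
Mass of H2O = 2.4769 mol × 18.016 g/mol = 44.624 g.
Actual mass collected = 44.624 g × 0.804 = 35.877 g.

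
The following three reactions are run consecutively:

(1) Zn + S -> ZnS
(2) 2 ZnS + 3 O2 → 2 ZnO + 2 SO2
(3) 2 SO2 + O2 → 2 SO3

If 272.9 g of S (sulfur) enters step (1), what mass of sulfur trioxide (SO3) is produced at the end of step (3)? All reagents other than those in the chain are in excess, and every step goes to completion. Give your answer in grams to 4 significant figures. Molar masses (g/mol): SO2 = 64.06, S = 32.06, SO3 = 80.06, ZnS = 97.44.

681.5 g

n(S) = 272.9 / 32.06 = 8.5122 mol.
Reaction (1): S→ZnS ratio 1:1 ⇒ n(ZnS) = 8.5122 mol.
Reaction (2): ZnS→SO2 ratio 2:2 ⇒ n(SO2) = 8.5122 mol.
Reaction (3): SO2→SO3 ratio 2:2 ⇒ n(SO3) = 8.5122 mol.
Mass of SO3 = 8.5122 × 80.06 = 681.48 g.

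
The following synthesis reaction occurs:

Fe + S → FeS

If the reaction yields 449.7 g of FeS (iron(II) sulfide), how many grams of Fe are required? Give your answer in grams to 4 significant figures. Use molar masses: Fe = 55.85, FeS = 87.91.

285.7 g

n(FeS) = 449.70 g / 87.91 g/mol = 5.1155 mol.
From the equation the FeS:Fe mole ratio is 1:1, so n(Fe) = 5.1155 × 1/1 = 5.1155 mol.
Mass of Fe = 5.1155 mol × 55.85 g/mol = 285.70 g.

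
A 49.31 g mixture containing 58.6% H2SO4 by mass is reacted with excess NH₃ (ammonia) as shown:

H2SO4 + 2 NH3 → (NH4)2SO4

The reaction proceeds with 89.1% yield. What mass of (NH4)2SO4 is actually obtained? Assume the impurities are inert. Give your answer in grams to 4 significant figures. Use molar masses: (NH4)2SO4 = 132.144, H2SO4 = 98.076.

34.69 g

Pure H2SO4 available = 49.31 g × 0.586 = 28.896 g.
n(H2SO4) = 28.896 g / 98.076 g/mol = 0.29463 mol.
From the equation the H2SO4:(NH4)2SO4 mole ratio is 1:1, so n((NH4)2SO4) = 0.29463 × 1/1 = 0.29463 mol.
Mass of (NH4)2SO4 = 0.29463 mol × 132.144 g/mol = 38.933 g.
Actual mass collected = 38.933 g × 0.891 = 34.689 g.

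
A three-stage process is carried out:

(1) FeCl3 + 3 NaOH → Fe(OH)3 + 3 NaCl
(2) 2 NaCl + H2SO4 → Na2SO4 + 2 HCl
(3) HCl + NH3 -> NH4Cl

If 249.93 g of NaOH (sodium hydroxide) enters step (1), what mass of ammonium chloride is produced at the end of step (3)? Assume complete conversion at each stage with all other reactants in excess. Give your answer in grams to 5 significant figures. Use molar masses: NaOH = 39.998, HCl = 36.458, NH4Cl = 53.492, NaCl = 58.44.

334.25 g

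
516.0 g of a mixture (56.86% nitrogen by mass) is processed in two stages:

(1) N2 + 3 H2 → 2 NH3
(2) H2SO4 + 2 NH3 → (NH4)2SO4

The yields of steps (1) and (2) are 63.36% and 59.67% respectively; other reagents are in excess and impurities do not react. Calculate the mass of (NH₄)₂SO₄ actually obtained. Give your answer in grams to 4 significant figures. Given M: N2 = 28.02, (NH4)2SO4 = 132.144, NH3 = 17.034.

523.1 g

Pure N2 = 516.0 × 0.5686 = 293.40 g.
n(N2) = 293.40 / 28.02 = 10.471 mol.
Step 1 (N2:NH3 = 1:2): theoretical n(NH3) = 20.942 mol; at 63.36% yield, n(NH3) = 13.269 mol.
Step 2 (NH3:(NH4)2SO4 = 2:1): theoretical n((NH4)2SO4) = 6.6344 mol, so theoretical mass = 6.6344 × 132.144 = 876.70 g.
At 59.67% yield, actual mass of (NH4)2SO4 = 876.70 × 0.5967 = 523.13 g.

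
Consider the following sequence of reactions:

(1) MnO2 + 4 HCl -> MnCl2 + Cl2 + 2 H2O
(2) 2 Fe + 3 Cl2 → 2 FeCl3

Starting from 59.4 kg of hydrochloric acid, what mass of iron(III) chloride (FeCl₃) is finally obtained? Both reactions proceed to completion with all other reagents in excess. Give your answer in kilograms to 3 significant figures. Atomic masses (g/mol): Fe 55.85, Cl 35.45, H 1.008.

44.0 kg

M(HCl) = 1.008 + 35.45 = 36.458 g/mol.
M(FeCl3) = 55.85 + 3(35.45) = 162.20 g/mol.
59.4 kg = 59400 g.
n(HCl) = 59400 / 36.458 = 1629 mol.
Step 1 gives a 4:1 ratio of HCl to Cl2, so n(Cl2) = 407.3 mol.
In step 2 the Cl2:FeCl3 ratio is 3:2, so n(FeCl3) = 271.5 mol.
Mass of FeCl3 = 271.5 × 162.20 = 44040 g = 44.0 kg.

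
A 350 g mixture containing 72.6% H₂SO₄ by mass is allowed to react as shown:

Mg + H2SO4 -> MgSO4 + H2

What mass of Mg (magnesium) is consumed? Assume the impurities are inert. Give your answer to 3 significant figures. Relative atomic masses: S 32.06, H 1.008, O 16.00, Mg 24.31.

63.0 g

Mass of pure H2SO4 = 350 g × 0.726 = 254.1 g.
M(H2SO4) = 2(1.008) + 32.06 + 4(16.00) = 98.076 g/mol.
M(Mg) = 24.31 g/mol.
n(H2SO4) = 254.1 g / 98.076 g/mol = 2.591 mol.
From the equation the H2SO4:Mg mole ratio is 1:1, so n(Mg) = 2.591 × 1/1 = 2.591 mol.
Mass of Mg = 2.591 mol × 24.31 g/mol = 62.98 g.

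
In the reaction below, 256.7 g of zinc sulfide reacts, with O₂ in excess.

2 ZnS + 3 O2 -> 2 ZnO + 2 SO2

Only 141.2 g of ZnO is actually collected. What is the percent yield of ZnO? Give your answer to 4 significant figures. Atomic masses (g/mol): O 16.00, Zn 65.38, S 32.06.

65.86 %

M(ZnS) = 65.38 + 32.06 = 97.44 g/mol.
M(ZnO) = 65.38 + 16.00 = 81.38 g/mol.
n(ZnS) = 256.70 g / 97.44 g/mol = 2.6344 mol.
From the equation the ZnS:ZnO mole ratio is 2:2, so n(ZnO) = 2.6344 × 2/2 = 2.6344 mol.
Mass of ZnO = 2.6344 mol × 81.38 g/mol = 214.39 g.
This is the theoretical yield. Percent yield = 141.2 g / 214.39 g × 100% = 65.861%.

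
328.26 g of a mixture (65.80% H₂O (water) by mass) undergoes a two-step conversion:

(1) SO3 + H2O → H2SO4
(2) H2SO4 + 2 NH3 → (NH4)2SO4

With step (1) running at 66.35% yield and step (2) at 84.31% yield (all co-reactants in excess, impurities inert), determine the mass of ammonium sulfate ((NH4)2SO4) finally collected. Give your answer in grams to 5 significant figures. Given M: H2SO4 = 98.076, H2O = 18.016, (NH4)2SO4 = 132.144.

886.24 g

Pure H2O = 328.26 × 0.6580 = 215.995 g.
n(H2O) = 215.995 / 18.016 = 11.9891 mol.
Step 1 (H2O:H2SO4 = 1:1): theoretical n(H2SO4) = 11.9891 mol; at 66.35% yield, n(H2SO4) = 7.95475 mol.
Step 2 (H2SO4:(NH4)2SO4 = 1:1): theoretical n((NH4)2SO4) = 7.95475 mol, so theoretical mass = 7.95475 × 132.144 = 1051.17 g.
At 84.31% yield, actual mass of (NH4)2SO4 = 1051.17 × 0.8431 = 886.243 g.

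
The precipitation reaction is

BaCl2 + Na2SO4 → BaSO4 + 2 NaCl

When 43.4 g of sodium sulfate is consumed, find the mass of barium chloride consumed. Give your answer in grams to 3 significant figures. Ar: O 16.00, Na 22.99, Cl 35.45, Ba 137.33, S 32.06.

63.6 g

M(Na2SO4) = 2(22.99) + 32.06 + 4(16.00) = 142.04 g/mol.
M(BaCl2) = 137.33 + 2(35.45) = 208.23 g/mol.
n(Na2SO4) = 43.40 g / 142.04 g/mol = 0.3055 mol.
From the equation the Na2SO4:BaCl2 mole ratio is 1:1, so n(BaCl2) = 0.3055 × 1/1 = 0.3055 mol.
Mass of BaCl2 = 0.3055 mol × 208.23 g/mol = 63.62 g.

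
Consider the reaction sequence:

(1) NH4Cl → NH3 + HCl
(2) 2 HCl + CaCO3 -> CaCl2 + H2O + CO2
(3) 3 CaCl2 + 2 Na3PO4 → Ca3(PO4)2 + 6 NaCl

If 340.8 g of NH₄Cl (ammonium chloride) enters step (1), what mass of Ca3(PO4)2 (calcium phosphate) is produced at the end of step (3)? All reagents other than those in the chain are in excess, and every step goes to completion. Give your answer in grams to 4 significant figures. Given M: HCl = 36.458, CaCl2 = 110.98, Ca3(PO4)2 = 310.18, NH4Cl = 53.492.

n(NH4Cl) = 340.8 / 53.492 = 6.3710 mol.
Reaction (1): NH4Cl→HCl ratio 1:1 ⇒ n(HCl) = 6.3710 mol.
Reaction (2): HCl→CaCl2 ratio 2:1 ⇒ n(CaCl2) = 3.1855 mol.
Reaction (3): CaCl2→Ca3(PO4)2 ratio 3:1 ⇒ n(Ca3(PO4)2) = 1.0618 mol.
Mass of Ca3(PO4)2 = 1.0618 × 310.18 = 329.36 g.

329.4 g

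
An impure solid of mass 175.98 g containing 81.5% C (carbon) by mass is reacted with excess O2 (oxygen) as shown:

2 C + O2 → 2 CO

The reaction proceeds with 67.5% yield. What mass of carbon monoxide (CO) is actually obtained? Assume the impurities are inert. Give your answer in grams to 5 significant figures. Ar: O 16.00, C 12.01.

225.78 g

Pure C available = 175.98 g × 0.815 = 143.424 g.
M(C) = 12.01 g/mol.
M(CO) = 12.01 + 16.00 = 28.01 g/mol.
n(C) = 143.424 g / 12.01 g/mol = 11.9420 mol.
From the equation the C:CO mole ratio is 2:2, so n(CO) = 11.9420 × 2/2 = 11.9420 mol.
Mass of CO = 11.9420 mol × 28.01 g/mol = 334.496 g.
Actual mass collected = 334.496 g × 0.675 = 225.785 g.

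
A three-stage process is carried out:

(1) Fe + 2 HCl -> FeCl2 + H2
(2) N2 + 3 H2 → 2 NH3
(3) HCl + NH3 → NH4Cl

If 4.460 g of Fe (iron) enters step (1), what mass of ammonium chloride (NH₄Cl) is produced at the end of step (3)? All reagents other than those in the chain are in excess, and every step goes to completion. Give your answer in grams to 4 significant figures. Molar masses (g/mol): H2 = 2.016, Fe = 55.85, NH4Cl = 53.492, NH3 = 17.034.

2.848 g

n(Fe) = 4.460 / 55.85 = 0.079857 mol.
Reaction (1): Fe→H2 ratio 1:1 ⇒ n(H2) = 0.079857 mol.
Reaction (2): H2→NH3 ratio 3:2 ⇒ n(NH3) = 0.053238 mol.
Reaction (3): NH3→NH4Cl ratio 1:1 ⇒ n(NH4Cl) = 0.053238 mol.
Mass of NH4Cl = 0.053238 × 53.492 = 2.8478 g.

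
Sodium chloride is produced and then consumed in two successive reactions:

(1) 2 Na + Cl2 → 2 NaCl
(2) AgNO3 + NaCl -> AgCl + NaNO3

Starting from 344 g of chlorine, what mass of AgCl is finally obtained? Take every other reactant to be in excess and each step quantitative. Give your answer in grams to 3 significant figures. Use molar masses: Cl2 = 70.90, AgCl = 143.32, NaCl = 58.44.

1390 g

n(Cl2) = 344.0 / 70.90 = 4.852 mol.
Step 1 gives a 1:2 ratio of Cl2 to NaCl, so n(NaCl) = 9.704 mol.
In step 2 the NaCl:AgCl ratio is 1:1, so n(AgCl) = 9.704 mol.
Mass of AgCl = 9.704 × 143.32 = 1391 g.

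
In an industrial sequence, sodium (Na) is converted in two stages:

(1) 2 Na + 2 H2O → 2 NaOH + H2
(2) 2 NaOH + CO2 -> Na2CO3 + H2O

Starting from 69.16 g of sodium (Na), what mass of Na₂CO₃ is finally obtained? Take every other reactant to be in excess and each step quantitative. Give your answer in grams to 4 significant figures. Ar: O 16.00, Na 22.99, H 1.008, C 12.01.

159.4 g

M(Na) = 22.99 g/mol.
M(Na2CO3) = 2(22.99) + 12.01 + 3(16.00) = 105.99 g/mol.
n(Na) = 69.160 / 22.99 = 3.0083 mol.
Step 1 gives a 2:2 ratio of Na to NaOH, so n(NaOH) = 3.0083 mol.
In step 2 the NaOH:Na2CO3 ratio is 2:1, so n(Na2CO3) = 1.5041 mol.
Mass of Na2CO3 = 1.5041 × 105.99 = 159.42 g.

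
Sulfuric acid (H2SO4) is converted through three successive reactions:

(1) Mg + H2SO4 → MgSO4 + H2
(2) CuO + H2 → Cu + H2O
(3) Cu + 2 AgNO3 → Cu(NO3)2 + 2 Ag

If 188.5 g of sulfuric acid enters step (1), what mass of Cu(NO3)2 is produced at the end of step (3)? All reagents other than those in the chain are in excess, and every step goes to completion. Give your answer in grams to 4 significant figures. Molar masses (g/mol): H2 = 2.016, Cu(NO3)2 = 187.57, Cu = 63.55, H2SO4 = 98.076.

n(H2SO4) = 188.5 / 98.076 = 1.9220 mol.
Reaction (1): H2SO4→H2 ratio 1:1 ⇒ n(H2) = 1.9220 mol.
Reaction (2): H2→Cu ratio 1:1 ⇒ n(Cu) = 1.9220 mol.
Reaction (3): Cu→Cu(NO3)2 ratio 1:1 ⇒ n(Cu(NO3)2) = 1.9220 mol.
Mass of Cu(NO3)2 = 1.9220 × 187.57 = 360.51 g.

360.5 g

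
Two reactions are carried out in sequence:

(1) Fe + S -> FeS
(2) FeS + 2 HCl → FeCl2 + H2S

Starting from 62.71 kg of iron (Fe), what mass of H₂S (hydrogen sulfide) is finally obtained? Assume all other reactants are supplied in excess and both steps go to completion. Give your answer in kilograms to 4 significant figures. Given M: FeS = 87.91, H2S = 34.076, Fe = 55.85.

62.71 kg = 62710 g.
n(Fe) = 62710 / 55.85 = 1122.8 mol.
Step 1 gives a 1:1 ratio of Fe to FeS, so n(FeS) = 1122.8 mol.
In step 2 the FeS:H2S ratio is 1:1, so n(H2S) = 1122.8 mol.
Mass of H2S = 1122.8 × 34.076 = 38262 g = 38.26 kg.

38.26 kg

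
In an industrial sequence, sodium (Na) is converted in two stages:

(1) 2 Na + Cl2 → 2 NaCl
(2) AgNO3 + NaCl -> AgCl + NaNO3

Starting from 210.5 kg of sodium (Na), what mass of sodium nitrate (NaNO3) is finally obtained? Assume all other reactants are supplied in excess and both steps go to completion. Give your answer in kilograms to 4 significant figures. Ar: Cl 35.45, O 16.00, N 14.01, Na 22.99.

778.3 kg

M(Na) = 22.99 g/mol.
M(NaNO3) = 22.99 + 14.01 + 3(16.00) = 85.00 g/mol.
210.5 kg = 210500 g.
n(Na) = 210500 / 22.99 = 9156.2 mol.
Step 1 gives a 2:2 ratio of Na to NaCl, so n(NaCl) = 9156.2 mol.
In step 2 the NaCl:NaNO3 ratio is 1:1, so n(NaNO3) = 9156.2 mol.
Mass of NaNO3 = 9156.2 × 85.00 = 778270 g = 778.3 kg.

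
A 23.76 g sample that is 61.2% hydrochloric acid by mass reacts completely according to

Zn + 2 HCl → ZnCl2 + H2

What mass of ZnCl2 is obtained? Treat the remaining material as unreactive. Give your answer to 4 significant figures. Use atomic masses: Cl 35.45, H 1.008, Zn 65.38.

27.18 g

Mass of pure HCl = 23.76 g × 0.612 = 14.541 g.
M(HCl) = 1.008 + 35.45 = 36.458 g/mol.
M(ZnCl2) = 65.38 + 2(35.45) = 136.28 g/mol.
n(HCl) = 14.541 g / 36.458 g/mol = 0.39885 mol.
From the equation the HCl:ZnCl2 mole ratio is 2:1, so n(ZnCl2) = 0.39885 × 1/2 = 0.19942 mol.
Mass of ZnCl2 = 0.19942 mol × 136.28 g/mol = 27.177 g.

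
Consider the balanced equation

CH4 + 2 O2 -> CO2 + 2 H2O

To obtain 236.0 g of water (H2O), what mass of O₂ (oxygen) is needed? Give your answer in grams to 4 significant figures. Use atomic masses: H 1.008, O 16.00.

419.2 g

M(H2O) = 2(1.008) + 16.00 = 18.016 g/mol.
M(O2) = 2(16.00) = 32.00 g/mol.
n(H2O) = 236.00 g / 18.016 g/mol = 13.099 mol.
From the equation the H2O:O2 mole ratio is 2:2, so n(O2) = 13.099 × 2/2 = 13.099 mol.
Mass of O2 = 13.099 mol × 32.00 g/mol = 419.18 g.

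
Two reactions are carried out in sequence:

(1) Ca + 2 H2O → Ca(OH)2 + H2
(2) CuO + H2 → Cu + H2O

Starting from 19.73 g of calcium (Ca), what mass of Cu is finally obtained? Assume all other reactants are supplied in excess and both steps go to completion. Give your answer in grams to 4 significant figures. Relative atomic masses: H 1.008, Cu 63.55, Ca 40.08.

31.28 g

M(Ca) = 40.08 g/mol.
M(Cu) = 63.55 g/mol.
n(Ca) = 19.730 / 40.08 = 0.49227 mol.
Step 1 gives a 1:1 ratio of Ca to H2, so n(H2) = 0.49227 mol.
In step 2 the H2:Cu ratio is 1:1, so n(Cu) = 0.49227 mol.
Mass of Cu = 0.49227 × 63.55 = 31.283 g.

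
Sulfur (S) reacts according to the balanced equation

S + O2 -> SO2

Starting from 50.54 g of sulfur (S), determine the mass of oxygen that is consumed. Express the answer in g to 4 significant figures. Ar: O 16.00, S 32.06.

50.45 g

M(S) = 32.06 g/mol.
M(O2) = 2(16.00) = 32.00 g/mol.
n(S) = 50.540 g / 32.06 g/mol = 1.5764 mol.
From the equation the S:O2 mole ratio is 1:1, so n(O2) = 1.5764 × 1/1 = 1.5764 mol.
Mass of O2 = 1.5764 mol × 32.00 g/mol = 50.445 g.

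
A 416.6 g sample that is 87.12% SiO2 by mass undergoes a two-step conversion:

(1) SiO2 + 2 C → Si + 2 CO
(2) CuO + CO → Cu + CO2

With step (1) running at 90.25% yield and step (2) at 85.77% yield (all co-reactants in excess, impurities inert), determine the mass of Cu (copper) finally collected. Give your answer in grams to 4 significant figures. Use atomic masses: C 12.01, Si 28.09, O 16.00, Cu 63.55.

Pure SiO2 = 416.6 × 0.8712 = 362.94 g.
M(SiO2) = 28.09 + 2(16.00) = 60.09 g/mol.
M(Cu) = 63.55 g/mol.
n(SiO2) = 362.94 / 60.09 = 6.0400 mol.
Step 1 (SiO2:CO = 1:2): theoretical n(CO) = 12.080 mol; at 90.25% yield, n(CO) = 10.902 mol.
Step 2 (CO:Cu = 1:1): theoretical n(Cu) = 10.902 mol, so theoretical mass = 10.902 × 63.55 = 692.83 g.
At 85.77% yield, actual mass of Cu = 692.83 × 0.8577 = 594.24 g.

594.2 g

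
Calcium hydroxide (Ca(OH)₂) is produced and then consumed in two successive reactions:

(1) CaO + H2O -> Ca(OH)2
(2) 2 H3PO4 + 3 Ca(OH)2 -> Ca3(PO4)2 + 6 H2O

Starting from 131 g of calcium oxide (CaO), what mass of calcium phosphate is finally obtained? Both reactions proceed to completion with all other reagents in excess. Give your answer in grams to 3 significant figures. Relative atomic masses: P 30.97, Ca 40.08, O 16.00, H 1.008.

242 g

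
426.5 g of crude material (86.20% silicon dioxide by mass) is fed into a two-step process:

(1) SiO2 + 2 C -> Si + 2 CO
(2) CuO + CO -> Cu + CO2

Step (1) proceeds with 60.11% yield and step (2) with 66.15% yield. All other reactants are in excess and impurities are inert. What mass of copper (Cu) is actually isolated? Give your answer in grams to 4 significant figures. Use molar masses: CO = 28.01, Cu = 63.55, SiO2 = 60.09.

309.2 g

Pure SiO2 = 426.5 × 0.8620 = 367.64 g.
n(SiO2) = 367.64 / 60.09 = 6.1182 mol.
Step 1 (SiO2:CO = 1:2): theoretical n(CO) = 12.236 mol; at 60.11% yield, n(CO) = 7.3553 mol.
Step 2 (CO:Cu = 1:1): theoretical n(Cu) = 7.3553 mol, so theoretical mass = 7.3553 × 63.55 = 467.43 g.
At 66.15% yield, actual mass of Cu = 467.43 × 0.6615 = 309.20 g.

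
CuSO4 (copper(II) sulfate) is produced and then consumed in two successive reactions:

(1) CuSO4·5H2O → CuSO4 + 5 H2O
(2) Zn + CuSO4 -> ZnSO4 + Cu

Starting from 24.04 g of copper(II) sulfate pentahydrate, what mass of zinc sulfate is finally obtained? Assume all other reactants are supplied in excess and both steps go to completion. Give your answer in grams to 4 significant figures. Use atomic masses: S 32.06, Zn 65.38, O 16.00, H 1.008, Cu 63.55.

15.54 g

M(CuSO4·5H2O) = 63.55 + 32.06 + 9(16.00) + 10(1.008) = 249.69 g/mol.
M(ZnSO4) = 65.38 + 32.06 + 4(16.00) = 161.44 g/mol.
n(CuSO4·5H2O) = 24.040 / 249.69 = 0.096279 mol.
Step 1 gives a 1:1 ratio of CuSO4·5H2O to CuSO4, so n(CuSO4) = 0.096279 mol.
In step 2 the CuSO4:ZnSO4 ratio is 1:1, so n(ZnSO4) = 0.096279 mol.
Mass of ZnSO4 = 0.096279 × 161.44 = 15.543 g.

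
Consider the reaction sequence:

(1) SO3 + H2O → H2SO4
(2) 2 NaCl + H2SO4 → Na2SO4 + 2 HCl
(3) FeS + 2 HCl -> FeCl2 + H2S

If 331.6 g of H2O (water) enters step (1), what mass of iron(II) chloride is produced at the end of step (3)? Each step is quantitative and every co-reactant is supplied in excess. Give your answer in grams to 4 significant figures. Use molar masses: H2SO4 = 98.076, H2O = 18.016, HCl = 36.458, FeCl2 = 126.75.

n(H2O) = 331.6 / 18.016 = 18.406 mol.
Reaction (1): H2O→H2SO4 ratio 1:1 ⇒ n(H2SO4) = 18.406 mol.
Reaction (2): H2SO4→HCl ratio 1:2 ⇒ n(HCl) = 36.812 mol.
Reaction (3): HCl→FeCl2 ratio 2:1 ⇒ n(FeCl2) = 18.406 mol.
Mass of FeCl2 = 18.406 × 126.75 = 2332.9 g.

2333 g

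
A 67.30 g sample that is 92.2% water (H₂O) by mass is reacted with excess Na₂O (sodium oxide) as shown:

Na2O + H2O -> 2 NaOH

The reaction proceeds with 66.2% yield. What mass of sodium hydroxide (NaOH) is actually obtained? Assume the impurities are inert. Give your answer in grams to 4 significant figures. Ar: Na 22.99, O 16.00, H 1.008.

Pure H2O available = 67.30 g × 0.922 = 62.051 g.
M(H2O) = 2(1.008) + 16.00 = 18.016 g/mol.
M(NaOH) = 22.99 + 16.00 + 1.008 = 39.998 g/mol.
n(H2O) = 62.051 g / 18.016 g/mol = 3.4442 mol.
From the equation the H2O:NaOH mole ratio is 1:2, so n(NaOH) = 3.4442 × 2/1 = 6.8884 mol.
Mass of NaOH = 6.8884 mol × 39.998 g/mol = 275.52 g.
Actual mass collected = 275.52 g × 0.662 = 182.40 g.

182.4 g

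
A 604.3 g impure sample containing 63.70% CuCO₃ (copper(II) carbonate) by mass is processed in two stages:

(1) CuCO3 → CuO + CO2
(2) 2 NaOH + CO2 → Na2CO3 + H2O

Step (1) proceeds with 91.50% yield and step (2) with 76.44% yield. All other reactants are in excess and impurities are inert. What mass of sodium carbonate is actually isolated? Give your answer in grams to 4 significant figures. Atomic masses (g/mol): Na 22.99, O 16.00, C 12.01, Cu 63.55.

231.0 g

Pure CuCO3 = 604.3 × 0.6370 = 384.94 g.
M(CuCO3) = 63.55 + 12.01 + 3(16.00) = 123.56 g/mol.
M(Na2CO3) = 2(22.99) + 12.01 + 3(16.00) = 105.99 g/mol.
n(CuCO3) = 384.94 / 123.56 = 3.1154 mol.
Step 1 (CuCO3:CO2 = 1:1): theoretical n(CO2) = 3.1154 mol; at 91.50% yield, n(CO2) = 2.8506 mol.
Step 2 (CO2:Na2CO3 = 1:1): theoretical n(Na2CO3) = 2.8506 mol, so theoretical mass = 2.8506 × 105.99 = 302.13 g.
At 76.44% yield, actual mass of Na2CO3 = 302.13 × 0.7644 = 230.95 g.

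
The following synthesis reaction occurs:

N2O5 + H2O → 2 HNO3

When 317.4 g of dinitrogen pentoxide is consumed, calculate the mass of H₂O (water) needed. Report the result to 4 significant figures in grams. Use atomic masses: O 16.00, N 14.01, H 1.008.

52.94 g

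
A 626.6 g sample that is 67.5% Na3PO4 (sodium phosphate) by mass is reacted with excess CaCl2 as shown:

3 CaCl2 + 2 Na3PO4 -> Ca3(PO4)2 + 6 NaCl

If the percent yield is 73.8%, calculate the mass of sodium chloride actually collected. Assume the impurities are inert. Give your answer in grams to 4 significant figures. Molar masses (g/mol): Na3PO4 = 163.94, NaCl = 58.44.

333.8 g

Pure Na3PO4 available = 626.6 g × 0.675 = 422.95 g.
n(Na3PO4) = 422.95 g / 163.94 g/mol = 2.5799 mol.
From the equation the Na3PO4:NaCl mole ratio is 2:6, so n(NaCl) = 2.5799 × 6/2 = 7.7398 mol.
Mass of NaCl = 7.7398 mol × 58.44 g/mol = 452.31 g.
Actual mass collected = 452.31 g × 0.738 = 333.81 g.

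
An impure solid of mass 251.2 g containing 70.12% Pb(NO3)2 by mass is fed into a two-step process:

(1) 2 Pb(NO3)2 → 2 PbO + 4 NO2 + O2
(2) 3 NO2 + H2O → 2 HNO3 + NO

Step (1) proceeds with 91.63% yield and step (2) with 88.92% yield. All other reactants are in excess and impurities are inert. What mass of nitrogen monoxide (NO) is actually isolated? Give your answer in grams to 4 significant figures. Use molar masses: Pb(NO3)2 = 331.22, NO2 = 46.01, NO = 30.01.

Pure Pb(NO3)2 = 251.2 × 0.7012 = 176.14 g.
n(Pb(NO3)2) = 176.14 / 331.22 = 0.53180 mol.
Step 1 (Pb(NO3)2:NO2 = 2:4): theoretical n(NO2) = 1.0636 mol; at 91.63% yield, n(NO2) = 0.97457 mol.
Step 2 (NO2:NO = 3:1): theoretical n(NO) = 0.32486 mol, so theoretical mass = 0.32486 × 30.01 = 9.7489 g.
At 88.92% yield, actual mass of NO = 9.7489 × 0.8892 = 8.6688 g.

8.669 g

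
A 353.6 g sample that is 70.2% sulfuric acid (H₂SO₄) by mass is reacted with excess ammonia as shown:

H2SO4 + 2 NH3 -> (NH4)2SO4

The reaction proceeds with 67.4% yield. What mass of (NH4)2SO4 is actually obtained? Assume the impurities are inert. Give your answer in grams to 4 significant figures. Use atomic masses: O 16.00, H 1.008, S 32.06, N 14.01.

Pure H2SO4 available = 353.6 g × 0.702 = 248.23 g.
M(H2SO4) = 2(1.008) + 32.06 + 4(16.00) = 98.076 g/mol.
M((NH4)2SO4) = 2(14.01) + 8(1.008) + 32.06 + 4(16.00) = 132.144 g/mol.
n(H2SO4) = 248.23 g / 98.076 g/mol = 2.5310 mol.
From the equation the H2SO4:(NH4)2SO4 mole ratio is 1:1, so n((NH4)2SO4) = 2.5310 × 1/1 = 2.5310 mol.
Mass of (NH4)2SO4 = 2.5310 mol × 132.144 g/mol = 334.45 g.
Actual mass collected = 334.45 g × 0.674 = 225.42 g.

225.4 g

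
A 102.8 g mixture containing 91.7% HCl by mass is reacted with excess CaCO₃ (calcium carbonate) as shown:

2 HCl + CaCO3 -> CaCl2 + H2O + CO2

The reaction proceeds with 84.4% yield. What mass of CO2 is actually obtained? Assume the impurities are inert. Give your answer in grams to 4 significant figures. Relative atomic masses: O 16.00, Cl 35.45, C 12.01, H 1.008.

48.02 g

Pure HCl available = 102.8 g × 0.917 = 94.268 g.
M(HCl) = 1.008 + 35.45 = 36.458 g/mol.
M(CO2) = 12.01 + 2(16.00) = 44.01 g/mol.
n(HCl) = 94.268 g / 36.458 g/mol = 2.5856 mol.
From the equation the HCl:CO2 mole ratio is 2:1, so n(CO2) = 2.5856 × 1/2 = 1.2928 mol.
Mass of CO2 = 1.2928 mol × 44.01 g/mol = 56.897 g.
Actual mass collected = 56.897 g × 0.844 = 48.021 g.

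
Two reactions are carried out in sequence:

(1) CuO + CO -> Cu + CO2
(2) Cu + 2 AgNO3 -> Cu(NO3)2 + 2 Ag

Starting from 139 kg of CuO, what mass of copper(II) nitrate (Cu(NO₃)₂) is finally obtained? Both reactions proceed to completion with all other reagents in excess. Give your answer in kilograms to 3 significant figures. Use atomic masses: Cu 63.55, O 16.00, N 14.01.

328 kg

M(CuO) = 63.55 + 16.00 = 79.55 g/mol.
M(Cu(NO3)2) = 63.55 + 2(14.01) + 6(16.00) = 187.57 g/mol.
139 kg = 139000 g.
n(CuO) = 139000 / 79.55 = 1747 mol.
Step 1 gives a 1:1 ratio of CuO to Cu, so n(Cu) = 1747 mol.
In step 2 the Cu:Cu(NO3)2 ratio is 1:1, so n(Cu(NO3)2) = 1747 mol.
Mass of Cu(NO3)2 = 1747 × 187.57 = 327700 g = 328 kg.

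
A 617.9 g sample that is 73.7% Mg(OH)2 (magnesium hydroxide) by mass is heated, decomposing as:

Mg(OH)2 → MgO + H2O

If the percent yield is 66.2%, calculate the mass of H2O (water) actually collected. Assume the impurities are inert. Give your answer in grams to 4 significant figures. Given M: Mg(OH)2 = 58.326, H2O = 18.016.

93.12 g

Pure Mg(OH)2 available = 617.9 g × 0.737 = 455.39 g.
n(Mg(OH)2) = 455.39 g / 58.326 g/mol = 7.8077 mol.
From the equation the Mg(OH)2:H2O mole ratio is 1:1, so n(H2O) = 7.8077 × 1/1 = 7.8077 mol.
Mass of H2O = 7.8077 mol × 18.016 g/mol = 140.66 g.
Actual mass collected = 140.66 g × 0.662 = 93.119 g.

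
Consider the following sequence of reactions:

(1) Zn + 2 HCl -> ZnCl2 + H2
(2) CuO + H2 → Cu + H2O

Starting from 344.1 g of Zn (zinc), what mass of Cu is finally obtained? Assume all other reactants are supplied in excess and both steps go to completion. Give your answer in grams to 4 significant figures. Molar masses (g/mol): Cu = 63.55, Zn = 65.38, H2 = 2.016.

n(Zn) = 344.10 / 65.38 = 5.2631 mol.
Step 1 gives a 1:1 ratio of Zn to H2, so n(H2) = 5.2631 mol.
In step 2 the H2:Cu ratio is 1:1, so n(Cu) = 5.2631 mol.
Mass of Cu = 5.2631 × 63.55 = 334.47 g.

334.5 g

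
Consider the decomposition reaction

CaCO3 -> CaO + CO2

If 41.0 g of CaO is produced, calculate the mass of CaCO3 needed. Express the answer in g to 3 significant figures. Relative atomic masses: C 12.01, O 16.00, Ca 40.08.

73.2 g

M(CaO) = 40.08 + 16.00 = 56.08 g/mol.
M(CaCO3) = 40.08 + 12.01 + 3(16.00) = 100.09 g/mol.
n(CaO) = 41.00 g / 56.08 g/mol = 0.7311 mol.
From the equation the CaO:CaCO3 mole ratio is 1:1, so n(CaCO3) = 0.7311 × 1/1 = 0.7311 mol.
Mass of CaCO3 = 0.7311 mol × 100.09 g/mol = 73.18 g.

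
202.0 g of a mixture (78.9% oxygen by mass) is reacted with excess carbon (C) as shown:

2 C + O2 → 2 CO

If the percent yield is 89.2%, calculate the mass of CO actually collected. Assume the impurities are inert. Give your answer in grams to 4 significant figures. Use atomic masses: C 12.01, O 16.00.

Pure O2 available = 202.0 g × 0.789 = 159.38 g.
M(O2) = 2(16.00) = 32.00 g/mol.
M(CO) = 12.01 + 16.00 = 28.01 g/mol.
n(O2) = 159.38 g / 32.00 g/mol = 4.9806 mol.
From the equation the O2:CO mole ratio is 1:2, so n(CO) = 4.9806 × 2/1 = 9.9611 mol.
Mass of CO = 9.9611 mol × 28.01 g/mol = 279.01 g.
Actual mass collected = 279.01 g × 0.892 = 248.88 g.

248.9 g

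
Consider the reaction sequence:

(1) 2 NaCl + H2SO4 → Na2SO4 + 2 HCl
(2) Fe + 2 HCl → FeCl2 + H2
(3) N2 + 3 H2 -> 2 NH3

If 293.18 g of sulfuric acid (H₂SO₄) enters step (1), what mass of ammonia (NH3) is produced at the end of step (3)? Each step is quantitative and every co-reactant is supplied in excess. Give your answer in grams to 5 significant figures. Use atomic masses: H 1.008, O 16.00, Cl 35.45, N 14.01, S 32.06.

33.947 g

M(H2SO4) = 2(1.008) + 32.06 + 4(16.00) = 98.076 g/mol.
M(NH3) = 14.01 + 3(1.008) = 17.034 g/mol.
n(H2SO4) = 293.18 / 98.076 = 2.98931 mol.
Reaction (1): H2SO4→HCl ratio 1:2 ⇒ n(HCl) = 5.97863 mol.
Reaction (2): HCl→H2 ratio 2:1 ⇒ n(H2) = 2.98931 mol.
Reaction (3): H2→NH3 ratio 3:2 ⇒ n(NH3) = 1.99288 mol.
Mass of NH3 = 1.99288 × 17.034 = 33.9467 g.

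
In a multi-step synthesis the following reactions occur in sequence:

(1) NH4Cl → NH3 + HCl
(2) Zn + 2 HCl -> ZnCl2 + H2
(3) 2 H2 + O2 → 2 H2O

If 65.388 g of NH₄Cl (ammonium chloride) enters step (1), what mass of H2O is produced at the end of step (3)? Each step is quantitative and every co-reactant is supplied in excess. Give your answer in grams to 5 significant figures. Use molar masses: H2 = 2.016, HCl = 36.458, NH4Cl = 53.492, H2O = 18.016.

n(NH4Cl) = 65.388 / 53.492 = 1.22239 mol.
Reaction (1): NH4Cl→HCl ratio 1:1 ⇒ n(HCl) = 1.22239 mol.
Reaction (2): HCl→H2 ratio 2:1 ⇒ n(H2) = 0.611194 mol.
Reaction (3): H2→H2O ratio 2:2 ⇒ n(H2O) = 0.611194 mol.
Mass of H2O = 0.611194 × 18.016 = 11.0113 g.

11.011 g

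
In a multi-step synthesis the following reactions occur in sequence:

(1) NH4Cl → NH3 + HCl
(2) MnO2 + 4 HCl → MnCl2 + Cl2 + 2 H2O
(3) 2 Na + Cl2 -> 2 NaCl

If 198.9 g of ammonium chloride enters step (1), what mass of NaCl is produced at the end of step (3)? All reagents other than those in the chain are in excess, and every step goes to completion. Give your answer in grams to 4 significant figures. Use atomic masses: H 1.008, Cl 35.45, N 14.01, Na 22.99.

108.6 g

M(NH4Cl) = 14.01 + 4(1.008) + 35.45 = 53.492 g/mol.
M(NaCl) = 22.99 + 35.45 = 58.44 g/mol.
n(NH4Cl) = 198.9 / 53.492 = 3.7183 mol.
Reaction (1): NH4Cl→HCl ratio 1:1 ⇒ n(HCl) = 3.7183 mol.
Reaction (2): HCl→Cl2 ratio 4:1 ⇒ n(Cl2) = 0.92958 mol.
Reaction (3): Cl2→NaCl ratio 1:2 ⇒ n(NaCl) = 1.8592 mol.
Mass of NaCl = 1.8592 × 58.44 = 108.65 g.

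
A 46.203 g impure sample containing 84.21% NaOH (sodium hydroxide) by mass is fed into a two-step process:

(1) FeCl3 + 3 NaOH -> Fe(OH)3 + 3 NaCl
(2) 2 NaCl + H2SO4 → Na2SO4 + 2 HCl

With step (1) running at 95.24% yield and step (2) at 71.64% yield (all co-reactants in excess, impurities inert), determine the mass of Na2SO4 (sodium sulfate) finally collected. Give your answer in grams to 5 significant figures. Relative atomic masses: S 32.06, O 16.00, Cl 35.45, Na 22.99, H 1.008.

Pure NaOH = 46.203 × 0.8421 = 38.9075 g.
M(NaOH) = 22.99 + 16.00 + 1.008 = 39.998 g/mol.
M(Na2SO4) = 2(22.99) + 32.06 + 4(16.00) = 142.04 g/mol.
n(NaOH) = 38.9075 / 39.998 = 0.972737 mol.
Step 1 (NaOH:NaCl = 3:3): theoretical n(NaCl) = 0.972737 mol; at 95.24% yield, n(NaCl) = 0.926435 mol.
Step 2 (NaCl:Na2SO4 = 2:1): theoretical n(Na2SO4) = 0.463217 mol, so theoretical mass = 0.463217 × 142.04 = 65.7954 g.
At 71.64% yield, actual mass of Na2SO4 = 65.7954 × 0.7164 = 47.1358 g.

47.136 g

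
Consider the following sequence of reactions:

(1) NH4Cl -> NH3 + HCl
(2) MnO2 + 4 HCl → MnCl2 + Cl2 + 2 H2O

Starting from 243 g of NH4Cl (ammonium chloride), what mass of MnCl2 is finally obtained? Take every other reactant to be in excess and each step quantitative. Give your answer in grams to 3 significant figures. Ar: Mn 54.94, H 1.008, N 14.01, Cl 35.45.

143 g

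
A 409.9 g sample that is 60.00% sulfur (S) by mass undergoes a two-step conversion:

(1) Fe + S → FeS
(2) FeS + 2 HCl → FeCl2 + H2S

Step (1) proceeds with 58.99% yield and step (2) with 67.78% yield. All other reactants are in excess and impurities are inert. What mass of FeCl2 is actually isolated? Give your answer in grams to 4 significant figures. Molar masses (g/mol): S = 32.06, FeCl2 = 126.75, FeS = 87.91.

Pure S = 409.9 × 0.6000 = 245.94 g.
n(S) = 245.94 / 32.06 = 7.6712 mol.
Step 1 (S:FeS = 1:1): theoretical n(FeS) = 7.6712 mol; at 58.99% yield, n(FeS) = 4.5253 mol.
Step 2 (FeS:FeCl2 = 1:1): theoretical n(FeCl2) = 4.5253 mol, so theoretical mass = 4.5253 × 126.75 = 573.58 g.
At 67.78% yield, actual mass of FeCl2 = 573.58 × 0.6778 = 388.77 g.

388.8 g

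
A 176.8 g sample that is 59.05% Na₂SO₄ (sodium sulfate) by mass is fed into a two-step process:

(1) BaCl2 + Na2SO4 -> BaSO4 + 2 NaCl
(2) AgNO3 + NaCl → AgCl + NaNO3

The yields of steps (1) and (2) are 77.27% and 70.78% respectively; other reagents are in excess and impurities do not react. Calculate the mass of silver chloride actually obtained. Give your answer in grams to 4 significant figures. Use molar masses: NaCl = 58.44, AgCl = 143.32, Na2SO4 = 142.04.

115.2 g

Pure Na2SO4 = 176.8 × 0.5905 = 104.40 g.
n(Na2SO4) = 104.40 / 142.04 = 0.73501 mol.
Step 1 (Na2SO4:NaCl = 1:2): theoretical n(NaCl) = 1.4700 mol; at 77.27% yield, n(NaCl) = 1.1359 mol.
Step 2 (NaCl:AgCl = 1:1): theoretical n(AgCl) = 1.1359 mol, so theoretical mass = 1.1359 × 143.32 = 162.79 g.
At 70.78% yield, actual mass of AgCl = 162.79 × 0.7078 = 115.23 g.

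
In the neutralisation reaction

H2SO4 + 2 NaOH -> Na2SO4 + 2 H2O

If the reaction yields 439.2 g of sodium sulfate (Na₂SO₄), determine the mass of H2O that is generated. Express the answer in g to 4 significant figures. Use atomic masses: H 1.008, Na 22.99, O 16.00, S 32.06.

M(Na2SO4) = 2(22.99) + 32.06 + 4(16.00) = 142.04 g/mol.
M(H2O) = 2(1.008) + 16.00 = 18.016 g/mol.
n(Na2SO4) = 439.20 g / 142.04 g/mol = 3.0921 mol.
From the equation the Na2SO4:H2O mole ratio is 1:2, so n(H2O) = 3.0921 × 2/1 = 6.1842 mol.
Mass of H2O = 6.1842 mol × 18.016 g/mol = 111.41 g.

111.4 g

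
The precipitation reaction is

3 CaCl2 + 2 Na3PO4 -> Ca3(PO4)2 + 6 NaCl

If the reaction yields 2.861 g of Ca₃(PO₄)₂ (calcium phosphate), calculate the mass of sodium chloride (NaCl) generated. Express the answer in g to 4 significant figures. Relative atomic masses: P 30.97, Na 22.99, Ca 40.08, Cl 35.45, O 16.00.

3.234 g

M(Ca3(PO4)2) = 3(40.08) + 2(30.97) + 8(16.00) = 310.18 g/mol.
M(NaCl) = 22.99 + 35.45 = 58.44 g/mol.
n(Ca3(PO4)2) = 2.8610 g / 310.18 g/mol = 0.0092237 mol.
From the equation the Ca3(PO4)2:NaCl mole ratio is 1:6, so n(NaCl) = 0.0092237 × 6/1 = 0.055342 mol.
Mass of NaCl = 0.055342 mol × 58.44 g/mol = 3.2342 g.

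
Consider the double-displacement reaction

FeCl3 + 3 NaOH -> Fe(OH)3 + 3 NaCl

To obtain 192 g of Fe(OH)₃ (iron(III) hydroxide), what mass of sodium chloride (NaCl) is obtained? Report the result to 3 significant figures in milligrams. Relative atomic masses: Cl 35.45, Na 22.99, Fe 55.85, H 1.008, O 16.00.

315000 mg

M(Fe(OH)3) = 55.85 + 3(16.00) + 3(1.008) = 106.874 g/mol.
M(NaCl) = 22.99 + 35.45 = 58.44 g/mol.
n(Fe(OH)3) = 192.0 g / 106.874 g/mol = 1.797 mol.
From the equation the Fe(OH)3:NaCl mole ratio is 1:3, so n(NaCl) = 1.797 × 3/1 = 5.390 mol.
Mass of NaCl = 5.390 mol × 58.44 g/mol = 315.0 g.
Converting to mg: 315.0 g = 315000 mg.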